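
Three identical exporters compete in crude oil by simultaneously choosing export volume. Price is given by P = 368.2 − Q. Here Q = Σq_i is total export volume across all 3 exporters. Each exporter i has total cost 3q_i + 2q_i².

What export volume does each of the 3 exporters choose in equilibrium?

45.65

A representative exporter's profit is π_i = q_i(368.2 − Q) − 3q_i − 2q_i², with Q = q_i + Σ_{j≠i} q_j.
First-order condition: 365.2 − 6q_i − Σ_{j≠i} q_j = 0.
Imposing symmetry (q_j = q for all j) turns Σ_{j≠i} q_j into 2q, so 365.2 = 8q and q = 45.65.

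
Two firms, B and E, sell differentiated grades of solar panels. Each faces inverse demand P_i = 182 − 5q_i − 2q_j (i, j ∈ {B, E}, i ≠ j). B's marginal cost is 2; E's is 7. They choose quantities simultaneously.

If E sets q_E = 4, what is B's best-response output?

17.2

Firm B's profit: π = q_B(182 − 5q_B − 2q_E) − 2q_B.
∂π/∂q_B = 180 − 10q_B − 2q_E = 0 ⇒ q_B = 18 − 0.2q_E.
At q_E = 4: q_B = 18 − 0.2·4 = 17.2.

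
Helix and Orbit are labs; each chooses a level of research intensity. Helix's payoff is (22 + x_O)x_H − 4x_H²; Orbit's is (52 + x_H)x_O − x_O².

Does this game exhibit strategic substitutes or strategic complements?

Expanding Helix's payoff: 22x_H + x_Ox_H − 4x_H².
∂π/∂x_H = 22 + x_O − 8x_H = 0, so x_H = 2.75 + 0.125x_O.
The best-response slope dx_H/dx_O = 0.125 > 0: the reaction function is upward-sloping, so the choices are strategic complements.

strategic complements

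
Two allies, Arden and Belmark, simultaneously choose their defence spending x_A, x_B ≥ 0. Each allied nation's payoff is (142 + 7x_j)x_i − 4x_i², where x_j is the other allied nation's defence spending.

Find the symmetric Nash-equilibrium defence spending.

Arden's payoff is (142 + 7x_B)x_A − 4x_A².
∂π/∂x_A = 142 + 7x_B − 8x_A = 0, so x_A = 17.75 + 0.875x_B.
The game is symmetric, so in equilibrium x_B = x_A: the reaction function gives 0.125x_A = 17.75, hence x_A = 142.

142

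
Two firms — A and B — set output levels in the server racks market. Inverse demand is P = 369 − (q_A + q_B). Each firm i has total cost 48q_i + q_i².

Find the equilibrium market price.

240.6

Firm A's profit: π = q_A(369 − (q_A + q_B)) − 48q_A − q_A².
∂π/∂q_A = 321 − 4q_A − q_B = 0, so q_A = 80.25 − 0.25q_B.
Setting q_A = q_B in the reaction function: q_A = 80.25 − 0.25q_A, so q_A = 80.25 / 1.25 = 64.2.
Equilibrium price: P = 369 − 128.4 = 240.6.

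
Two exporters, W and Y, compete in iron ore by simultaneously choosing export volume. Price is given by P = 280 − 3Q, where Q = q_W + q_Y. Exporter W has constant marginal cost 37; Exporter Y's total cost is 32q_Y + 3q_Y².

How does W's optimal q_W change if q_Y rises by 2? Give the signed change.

Exporter W's profit: π = q_W(280 − 3(q_W + q_Y)) − 37q_W.
∂π/∂q_W = 243 − 6q_W − 3q_Y = 0, so q_W = 40.5 − 0.5q_Y.
The reaction-function slope is −0.5, so a 2-unit rise in q_Y moves q_W by −0.5 × 2 = −1. W's best response falls — the actions are strategic substitutes.

-1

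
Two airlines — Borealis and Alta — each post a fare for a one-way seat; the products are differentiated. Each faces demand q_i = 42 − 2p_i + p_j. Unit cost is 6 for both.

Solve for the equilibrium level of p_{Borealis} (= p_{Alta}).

18

Borealis's profit: π = (p_{Borealis} − 6)(42 − 2p_{Borealis} + p_{Alta}).
∂π/∂p_{Borealis} = 54 − 4p_{Borealis} + p_{Alta} = 0 ⇒ p_{Borealis} = 13.5 + 0.25p_{Alta}.
Setting p_{Borealis} = p_{Alta} in the reaction function: p_{Borealis} = 13.5 + 0.25p_{Borealis}, so p_{Borealis} = 13.5 / 0.75 = 18.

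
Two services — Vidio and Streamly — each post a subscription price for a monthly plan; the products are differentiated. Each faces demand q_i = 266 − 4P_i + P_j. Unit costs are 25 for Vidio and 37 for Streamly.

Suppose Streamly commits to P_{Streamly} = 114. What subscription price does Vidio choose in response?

60

Vidio's profit: π = (P_{Vidio} − 25)(266 − 4P_{Vidio} + P_{Streamly}).
∂π/∂P_{Vidio} = 366 − 8P_{Vidio} + P_{Streamly} = 0 ⇒ P_{Vidio} = 45.75 + 0.125P_{Streamly}.
At P_{Streamly} = 114: P_{Vidio} = 45.75 + 0.125·114 = 60.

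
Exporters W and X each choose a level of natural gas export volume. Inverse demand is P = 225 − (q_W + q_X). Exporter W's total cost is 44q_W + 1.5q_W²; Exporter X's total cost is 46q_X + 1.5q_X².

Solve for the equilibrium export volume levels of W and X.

30.25, 29.75

Exporter W's profit: π = q_W(225 − (q_W + q_X)) − 44q_W − 1.5q_W².
∂π/∂q_W = 181 − 5q_W − q_X = 0, so q_W = 36.2 − 0.2q_X.
By the same steps for X: q_X = 35.8 − 0.2q_W.
Solving the two reaction functions simultaneously: (1 − (−0.2)(−0.2))q_W = 36.2 − 0.2·35.8, so 0.96q_W = 29.04 and q_W = 30.25.
Then q_X = 35.8 − 0.2·30.25 = 29.75.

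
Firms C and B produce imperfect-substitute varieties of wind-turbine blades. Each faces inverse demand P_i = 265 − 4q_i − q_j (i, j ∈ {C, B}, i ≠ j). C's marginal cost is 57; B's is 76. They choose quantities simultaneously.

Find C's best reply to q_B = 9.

Firm C's profit: π = q_C(265 − 4q_C − q_B) − 57q_C.
∂π/∂q_C = 208 − 8q_C − q_B = 0 ⇒ q_C = 26 − 0.125q_B.
At q_B = 9: q_C = 26 − 0.125·9 = 24.875.

24.875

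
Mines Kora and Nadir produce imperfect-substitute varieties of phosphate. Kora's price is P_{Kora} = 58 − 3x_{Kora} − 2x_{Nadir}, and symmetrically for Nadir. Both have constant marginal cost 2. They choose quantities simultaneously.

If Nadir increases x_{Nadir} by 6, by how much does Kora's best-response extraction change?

-2

Mine Kora's profit: π = x_{Kora}(58 − 3x_{Kora} − 2x_{Nadir}) − 2x_{Kora}.
∂π/∂x_{Kora} = 56 − 6x_{Kora} − 2x_{Nadir} = 0 ⇒ x_{Kora} = 28/3 − (1/3)x_{Nadir}.
The reaction-function slope is −1/3, so a 6-unit rise in x_{Nadir} moves x_{Kora} by −1/3 × 6 = −2. Kora's best response falls — the actions are strategic substitutes.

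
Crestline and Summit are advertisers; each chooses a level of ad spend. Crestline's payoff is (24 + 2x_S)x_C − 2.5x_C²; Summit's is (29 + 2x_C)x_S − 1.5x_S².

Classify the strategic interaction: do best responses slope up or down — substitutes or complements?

Expanding Crestline's payoff: 24x_C + 2x_Sx_C − 2.5x_C².
∂π/∂x_C = 24 + 2x_S − 5x_C = 0, so x_C = 4.8 + 0.4x_S.
The best-response slope dx_C/dx_S = 0.4 > 0: the reaction function is upward-sloping, so the choices are strategic complements.

strategic complements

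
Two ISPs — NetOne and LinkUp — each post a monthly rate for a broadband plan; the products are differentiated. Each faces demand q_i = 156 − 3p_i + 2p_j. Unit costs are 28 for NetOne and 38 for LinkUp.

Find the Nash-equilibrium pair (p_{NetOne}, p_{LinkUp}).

61.875, 65.625

NetOne's profit: π = (p_{NetOne} − 28)(156 − 3p_{NetOne} + 2p_{LinkUp}).
∂π/∂p_{NetOne} = 240 − 6p_{NetOne} + 2p_{LinkUp} = 0 ⇒ p_{NetOne} = 40 + (1/3)p_{LinkUp}.
Similarly p_{LinkUp} = 45 + (1/3)p_{NetOne}.
Solving the two reaction functions simultaneously: (1 − (1/3)(1/3))p_{NetOne} = 40 + (1/3)·45, so (8/9)p_{NetOne} = 55 and p_{NetOne} = 61.875.
Then p_{LinkUp} = 45 + (1/3)·61.875 = 65.625.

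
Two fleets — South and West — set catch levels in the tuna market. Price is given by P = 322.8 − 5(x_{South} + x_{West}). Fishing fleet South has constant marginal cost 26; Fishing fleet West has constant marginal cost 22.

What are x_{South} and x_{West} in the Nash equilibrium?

19.52, 20.32

Fishing fleet South's profit: π = x_{South}(322.8 − 5(x_{South} + x_{West})) − 26x_{South}.
∂π/∂x_{South} = 296.8 − 10x_{South} − 5x_{West} = 0, so x_{South} = 29.68 − 0.5x_{West}.
By the same steps for West: x_{West} = 30.08 − 0.5x_{South}.
Plugging x_{West} into South's best response: x_{South} = 29.68 − 0.5(30.08 − 0.5x_{South}) ⇒ 0.75x_{South} = 14.64, so x_{South} = 19.52.
Then x_{West} = 30.08 − 0.5·19.52 = 20.32.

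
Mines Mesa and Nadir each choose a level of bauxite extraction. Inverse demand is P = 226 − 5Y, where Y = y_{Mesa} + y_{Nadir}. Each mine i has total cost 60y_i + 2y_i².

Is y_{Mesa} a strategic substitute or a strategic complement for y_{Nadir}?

strategic substitutes

Mine Mesa's profit: π = y_{Mesa}(226 − 5(y_{Mesa} + y_{Nadir})) − 60y_{Mesa} − 2y_{Mesa}².
∂π/∂y_{Mesa} = 166 − 14y_{Mesa} − 5y_{Nadir} = 0, so y_{Mesa} = 83/7 − (5/14)y_{Nadir}.
The best-response slope dy_{Mesa}/dy_{Nadir} = −5/14 < 0: the reaction function is downward-sloping, so the choices are strategic substitutes.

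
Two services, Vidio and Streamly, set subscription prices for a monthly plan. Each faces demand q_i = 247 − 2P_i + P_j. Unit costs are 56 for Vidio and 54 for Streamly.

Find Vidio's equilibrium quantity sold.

126.8

Vidio's profit: π = (P_{Vidio} − 56)(247 − 2P_{Vidio} + P_{Streamly}).
∂π/∂P_{Vidio} = 359 − 4P_{Vidio} + P_{Streamly} = 0 ⇒ P_{Vidio} = 89.75 + 0.25P_{Streamly}.
Similarly P_{Streamly} = 88.75 + 0.25P_{Vidio}.
Plugging P_{Streamly} into Vidio's best response: P_{Vidio} = 89.75 + 0.25(88.75 + 0.25P_{Vidio}) ⇒ 0.9375P_{Vidio} = 111.9375, so P_{Vidio} = 119.4.
Then P_{Streamly} = 88.75 + 0.25·119.4 = 118.6.
q_{Vidio} = 247 − 2·119.4 + 118.6 = 126.8.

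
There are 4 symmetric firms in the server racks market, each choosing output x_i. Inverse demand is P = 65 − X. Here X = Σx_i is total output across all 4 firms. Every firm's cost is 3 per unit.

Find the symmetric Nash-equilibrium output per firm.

A representative firm's profit is π_i = x_i(65 − X) − 3x_i, with X = x_i + Σ_{j≠i} x_j.
First-order condition: 62 − 2x_i − Σ_{j≠i} x_j = 0.
With identical firms, set every x_j = x: then 62 − 2x − 3x = 0, i.e. x = 62/5 = 12.4.

12.4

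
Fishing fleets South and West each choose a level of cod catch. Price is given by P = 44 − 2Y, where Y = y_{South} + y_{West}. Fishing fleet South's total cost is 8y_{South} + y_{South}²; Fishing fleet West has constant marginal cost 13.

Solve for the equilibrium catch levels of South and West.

Fishing fleet South's profit: π = y_{South}(44 − 2(y_{South} + y_{West})) − 8y_{South} − y_{South}².
∂π/∂y_{South} = 36 − 6y_{South} − 2y_{West} = 0, so y_{South} = 6 − (1/3)y_{West}.
For West: ∂π/∂y_{West} = 31 − 4y_{West} − 2y_{South} = 0 ⇒ y_{West} = 7.75 − 0.5y_{South}.
Plugging y_{West} into South's best response: y_{South} = 6 − (1/3)(7.75 − 0.5y_{South}) ⇒ (5/6)y_{South} = 41/12, so y_{South} = 4.1.
Then y_{West} = 7.75 − 0.5·4.1 = 5.7.

4.1, 5.7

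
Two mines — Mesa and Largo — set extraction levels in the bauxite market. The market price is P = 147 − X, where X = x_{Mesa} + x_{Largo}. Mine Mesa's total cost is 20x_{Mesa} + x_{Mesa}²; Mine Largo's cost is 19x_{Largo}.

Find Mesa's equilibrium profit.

Mine Mesa's profit: π = x_{Mesa}(147 − (x_{Mesa} + x_{Largo})) − 20x_{Mesa} − x_{Mesa}².
∂π/∂x_{Mesa} = 127 − 4x_{Mesa} − x_{Largo} = 0, so x_{Mesa} = 31.75 − 0.25x_{Largo}.
For Largo: ∂π/∂x_{Largo} = 128 − 2x_{Largo} − x_{Mesa} = 0 ⇒ x_{Largo} = 64 − 0.5x_{Mesa}.
Plugging x_{Largo} into Mesa's best response: x_{Mesa} = 31.75 − 0.25(64 − 0.5x_{Mesa}) ⇒ 0.875x_{Mesa} = 15.75, so x_{Mesa} = 18.
Then x_{Largo} = 64 − 0.5·18 = 55.
Price P = 147 − 73 = 74.
Mesa's profit: (74 − 20)·18 − (18)² = 648.

648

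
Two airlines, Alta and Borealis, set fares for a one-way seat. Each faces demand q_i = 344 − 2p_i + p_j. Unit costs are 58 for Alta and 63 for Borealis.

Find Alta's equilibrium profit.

18432

Alta's profit: π = (p_{Alta} − 58)(344 − 2p_{Alta} + p_{Borealis}).
∂π/∂p_{Alta} = 460 − 4p_{Alta} + p_{Borealis} = 0 ⇒ p_{Alta} = 115 + 0.25p_{Borealis}.
Similarly p_{Borealis} = 117.5 + 0.25p_{Alta}.
Solving the two reaction functions simultaneously: (1 − (0.25)(0.25))p_{Alta} = 115 + 0.25·117.5, so 0.9375p_{Alta} = 144.375 and p_{Alta} = 154.
Then p_{Borealis} = 117.5 + 0.25·154 = 156.
q_{Alta} = 344 − 2·154 + 156 = 192.
Profit = (154 − 58)·192 = 18432.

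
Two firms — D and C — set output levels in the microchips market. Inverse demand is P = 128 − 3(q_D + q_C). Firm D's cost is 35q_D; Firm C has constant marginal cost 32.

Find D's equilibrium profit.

300

Firm D's profit: π = q_D(128 − 3(q_D + q_C)) − 35q_D.
∂π/∂q_D = 93 − 6q_D − 3q_C = 0, so q_D = 15.5 − 0.5q_C.
By the same steps for C: q_C = 16 − 0.5q_D.
Substituting the second reaction function into the first: q_D = 15.5 − 0.5(16 − 0.5q_D), which gives 0.75q_D = 7.5 ⇒ q_D = 10.
Then q_C = 16 − 0.5·10 = 11.
Price P = 128 − 3·21 = 65.
D's profit: (65 − 35)·10 = 300.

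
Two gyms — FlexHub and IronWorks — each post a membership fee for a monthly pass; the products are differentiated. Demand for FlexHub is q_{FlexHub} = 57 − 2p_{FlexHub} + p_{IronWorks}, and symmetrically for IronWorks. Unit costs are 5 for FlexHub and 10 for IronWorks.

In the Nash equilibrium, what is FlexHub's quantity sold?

36

FlexHub's profit: π = (p_{FlexHub} − 5)(57 − 2p_{FlexHub} + p_{IronWorks}).
∂π/∂p_{FlexHub} = 67 − 4p_{FlexHub} + p_{IronWorks} = 0 ⇒ p_{FlexHub} = 16.75 + 0.25p_{IronWorks}.
Similarly p_{IronWorks} = 19.25 + 0.25p_{FlexHub}.
Solving the two reaction functions simultaneously: (1 − (0.25)(0.25))p_{FlexHub} = 16.75 + 0.25·19.25, so 0.9375p_{FlexHub} = 21.5625 and p_{FlexHub} = 23.
Then p_{IronWorks} = 19.25 + 0.25·23 = 25.
q_{FlexHub} = 57 − 2·23 + 25 = 36.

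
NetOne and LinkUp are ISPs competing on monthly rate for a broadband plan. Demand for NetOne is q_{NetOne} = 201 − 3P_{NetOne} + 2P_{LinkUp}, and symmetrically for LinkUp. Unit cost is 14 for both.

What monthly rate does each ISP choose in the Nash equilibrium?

60.75

NetOne's profit: π = (P_{NetOne} − 14)(201 − 3P_{NetOne} + 2P_{LinkUp}).
∂π/∂P_{NetOne} = 243 − 6P_{NetOne} + 2P_{LinkUp} = 0 ⇒ P_{NetOne} = 40.5 + (1/3)P_{LinkUp}.
Setting P_{NetOne} = P_{LinkUp} in the reaction function: P_{NetOne} = 40.5 + (1/3)P_{NetOne}, so P_{NetOne} = 40.5 / (2/3) = 60.75.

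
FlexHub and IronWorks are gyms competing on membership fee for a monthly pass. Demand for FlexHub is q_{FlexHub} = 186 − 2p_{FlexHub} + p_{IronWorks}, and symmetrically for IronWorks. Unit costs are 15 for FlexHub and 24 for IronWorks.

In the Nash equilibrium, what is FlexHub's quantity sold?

116.4

FlexHub's profit: π = (p_{FlexHub} − 15)(186 − 2p_{FlexHub} + p_{IronWorks}).
∂π/∂p_{FlexHub} = 216 − 4p_{FlexHub} + p_{IronWorks} = 0 ⇒ p_{FlexHub} = 54 + 0.25p_{IronWorks}.
Similarly p_{IronWorks} = 58.5 + 0.25p_{FlexHub}.
Solving the two reaction functions simultaneously: (1 − (0.25)(0.25))p_{FlexHub} = 54 + 0.25·58.5, so 0.9375p_{FlexHub} = 68.625 and p_{FlexHub} = 73.2.
Then p_{IronWorks} = 58.5 + 0.25·73.2 = 76.8.
q_{FlexHub} = 186 − 2·73.2 + 76.8 = 116.4.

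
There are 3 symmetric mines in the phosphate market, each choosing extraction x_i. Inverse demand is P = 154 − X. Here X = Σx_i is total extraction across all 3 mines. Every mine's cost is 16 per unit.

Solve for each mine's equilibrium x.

A representative mine's profit is π_i = x_i(154 − X) − 16x_i, with X = x_i + Σ_{j≠i} x_j.
First-order condition: 138 − 2x_i − Σ_{j≠i} x_j = 0.
In a symmetric equilibrium every mine chooses the same x, so Σ_{j≠i} x_j = 2x. The condition becomes 138 − 4x = 0, giving x = 138/4 = 34.5.

34.5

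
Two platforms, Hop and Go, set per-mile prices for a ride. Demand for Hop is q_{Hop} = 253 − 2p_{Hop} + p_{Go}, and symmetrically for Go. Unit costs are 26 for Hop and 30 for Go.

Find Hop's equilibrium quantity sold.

Hop's profit: π = (p_{Hop} − 26)(253 − 2p_{Hop} + p_{Go}).
∂π/∂p_{Hop} = 305 − 4p_{Hop} + p_{Go} = 0 ⇒ p_{Hop} = 76.25 + 0.25p_{Go}.
Similarly p_{Go} = 78.25 + 0.25p_{Hop}.
Substituting the second reaction function into the first: p_{Hop} = 76.25 + 0.25(78.25 + 0.25p_{Hop}), which gives 0.9375p_{Hop} = 95.8125 ⇒ p_{Hop} = 102.2.
Then p_{Go} = 78.25 + 0.25·102.2 = 103.8.
q_{Hop} = 253 − 2·102.2 + 103.8 = 152.4.

152.4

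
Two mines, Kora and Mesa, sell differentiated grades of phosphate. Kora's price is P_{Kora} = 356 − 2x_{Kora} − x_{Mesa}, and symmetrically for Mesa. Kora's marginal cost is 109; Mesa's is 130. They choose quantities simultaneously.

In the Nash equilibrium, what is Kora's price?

Mine Kora's profit: π = x_{Kora}(356 − 2x_{Kora} − x_{Mesa}) − 109x_{Kora}.
∂π/∂x_{Kora} = 247 − 4x_{Kora} − x_{Mesa} = 0 ⇒ x_{Kora} = 61.75 − 0.25x_{Mesa}.
Similarly x_{Mesa} = 56.5 − 0.25x_{Kora}.
Substituting the second reaction function into the first: x_{Kora} = 61.75 − 0.25(56.5 − 0.25x_{Kora}), which gives 0.9375x_{Kora} = 47.625 ⇒ x_{Kora} = 50.8.
Then x_{Mesa} = 56.5 − 0.25·50.8 = 43.8.
P_{Kora} = 356 − 2·50.8 − 43.8 = 210.6.

210.6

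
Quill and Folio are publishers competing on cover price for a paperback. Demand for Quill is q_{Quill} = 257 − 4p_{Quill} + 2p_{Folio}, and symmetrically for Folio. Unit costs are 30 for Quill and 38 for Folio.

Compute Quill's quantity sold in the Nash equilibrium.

Quill's profit: π = (p_{Quill} − 30)(257 − 4p_{Quill} + 2p_{Folio}).
∂π/∂p_{Quill} = 377 − 8p_{Quill} + 2p_{Folio} = 0 ⇒ p_{Quill} = 47.125 + 0.25p_{Folio}.
Similarly p_{Folio} = 51.125 + 0.25p_{Quill}.
Plugging p_{Folio} into Quill's best response: p_{Quill} = 47.125 + 0.25(51.125 + 0.25p_{Quill}) ⇒ 0.9375p_{Quill} = 1917/32, so p_{Quill} = 63.9.
Then p_{Folio} = 51.125 + 0.25·63.9 = 67.1.
q_{Quill} = 257 − 4·63.9 + 2·67.1 = 135.6.

135.6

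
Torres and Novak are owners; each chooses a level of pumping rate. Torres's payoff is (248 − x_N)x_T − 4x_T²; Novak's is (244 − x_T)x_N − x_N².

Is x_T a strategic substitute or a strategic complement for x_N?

strategic substitutes

Expanding Torres's payoff: 248x_T − x_Nx_T − 4x_T².
∂π/∂x_T = 248 − x_N − 8x_T = 0, so x_T = 31 − 0.125x_N.
The best-response slope dx_T/dx_N = −0.125 < 0: the reaction function is downward-sloping, so the choices are strategic substitutes.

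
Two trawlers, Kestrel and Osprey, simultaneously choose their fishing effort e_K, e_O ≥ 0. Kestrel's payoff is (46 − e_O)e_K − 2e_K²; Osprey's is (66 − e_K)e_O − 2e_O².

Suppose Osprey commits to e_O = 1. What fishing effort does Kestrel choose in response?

11.25

Expanding Kestrel's payoff: 46e_K − e_Oe_K − 2e_K².
∂π/∂e_K = 46 − e_O − 4e_K = 0, so e_K = 11.5 − 0.25e_O.
At e_O = 1: e_K = 11.5 − 0.25·1 = 11.25.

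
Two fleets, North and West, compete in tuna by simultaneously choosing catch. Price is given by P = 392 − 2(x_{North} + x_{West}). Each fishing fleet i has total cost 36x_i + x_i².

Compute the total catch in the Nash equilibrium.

89

Fishing fleet North's profit: π = x_{North}(392 − 2(x_{North} + x_{West})) − 36x_{North} − x_{North}².
∂π/∂x_{North} = 356 − 6x_{North} − 2x_{West} = 0, so x_{North} = 178/3 − (1/3)x_{West}.
By symmetry x_{West} = x_{North}; substituting into the reaction function, (4/3)x_{North} = 178/3 and x_{North} = 44.5.
Total catch: 44.5 + 44.5 = 89.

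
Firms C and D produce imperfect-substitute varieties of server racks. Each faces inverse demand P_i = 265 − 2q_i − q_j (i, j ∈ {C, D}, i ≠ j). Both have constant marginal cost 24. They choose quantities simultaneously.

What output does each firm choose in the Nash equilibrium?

Firm C's profit: π = q_C(265 − 2q_C − q_D) − 24q_C.
∂π/∂q_C = 241 − 4q_C − q_D = 0 ⇒ q_C = 60.25 − 0.25q_D.
By symmetry q_D = q_C; substituting into the reaction function, 1.25q_C = 60.25 and q_C = 48.2.

48.2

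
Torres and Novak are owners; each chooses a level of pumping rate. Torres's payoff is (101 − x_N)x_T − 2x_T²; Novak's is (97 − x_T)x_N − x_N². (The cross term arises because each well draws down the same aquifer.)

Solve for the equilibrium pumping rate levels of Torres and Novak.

Expanding Torres's payoff: 101x_T − x_Nx_T − 2x_T².
∂π/∂x_T = 101 − x_N − 4x_T = 0, so x_T = 25.25 − 0.25x_N.
Likewise for Novak: x_N = 48.5 − 0.5x_T.
Solving the two reaction functions simultaneously: (1 − (−0.25)(−0.5))x_T = 25.25 − 0.25·48.5, so 0.875x_T = 13.125 and x_T = 15.
Then x_N = 48.5 − 0.5·15 = 41.

15, 41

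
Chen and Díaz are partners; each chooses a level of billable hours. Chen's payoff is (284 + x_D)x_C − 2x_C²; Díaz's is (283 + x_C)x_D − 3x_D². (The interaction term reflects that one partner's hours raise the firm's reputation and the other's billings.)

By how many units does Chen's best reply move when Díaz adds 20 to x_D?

Expanding Chen's payoff: 284x_C + x_Dx_C − 2x_C².
∂π/∂x_C = 284 + x_D − 4x_C = 0, so x_C = 71 + 0.25x_D.
The reaction-function slope is 0.25, so a 20-unit rise in x_D moves x_C by 0.25 × 20 = 5. Chen's best response rises — the actions are strategic complements.

5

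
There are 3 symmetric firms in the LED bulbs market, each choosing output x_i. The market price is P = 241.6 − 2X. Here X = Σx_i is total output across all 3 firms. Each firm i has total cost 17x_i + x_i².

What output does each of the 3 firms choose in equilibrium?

22.46

A representative firm's profit is π_i = x_i(241.6 − 2X) − 17x_i − x_i², with X = x_i + Σ_{j≠i} x_j.
First-order condition: 224.6 − 6x_i − 2Σ_{j≠i} x_j = 0.
In a symmetric equilibrium every firm chooses the same x, so Σ_{j≠i} x_j = 2x. The condition becomes 224.6 − 10x = 0, giving x = 224.6/10 = 22.46.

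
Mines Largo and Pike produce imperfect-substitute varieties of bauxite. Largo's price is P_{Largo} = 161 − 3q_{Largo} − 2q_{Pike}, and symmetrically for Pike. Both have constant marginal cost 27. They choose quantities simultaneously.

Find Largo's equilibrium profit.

Mine Largo's profit: π = q_{Largo}(161 − 3q_{Largo} − 2q_{Pike}) − 27q_{Largo}.
∂π/∂q_{Largo} = 134 − 6q_{Largo} − 2q_{Pike} = 0 ⇒ q_{Largo} = 67/3 − (1/3)q_{Pike}.
Setting q_{Largo} = q_{Pike} in the reaction function: q_{Largo} = 67/3 − (1/3)q_{Largo}, so q_{Largo} = (67/3) / (4/3) = 16.75.
P_{Largo} = 161 − 3·16.75 − 2·16.75 = 77.25.
Profit = (77.25 − 27)·16.75 = 841.6875.

841.6875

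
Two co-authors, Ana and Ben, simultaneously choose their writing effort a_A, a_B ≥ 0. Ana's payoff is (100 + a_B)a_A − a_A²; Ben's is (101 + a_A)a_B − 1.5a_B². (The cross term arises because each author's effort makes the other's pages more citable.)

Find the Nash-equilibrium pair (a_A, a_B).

Expanding Ana's payoff: 100a_A + a_Ba_A − a_A².
∂π/∂a_A = 100 + a_B − 2a_A = 0, so a_A = 50 + 0.5a_B.
Likewise for Ben: a_B = 101/3 + (1/3)a_A.
Substituting the second reaction function into the first: a_A = 50 + 0.5(101/3 + (1/3)a_A), which gives (5/6)a_A = 401/6 ⇒ a_A = 80.2.
Then a_B = 101/3 + (1/3)·80.2 = 60.4.

80.2, 60.4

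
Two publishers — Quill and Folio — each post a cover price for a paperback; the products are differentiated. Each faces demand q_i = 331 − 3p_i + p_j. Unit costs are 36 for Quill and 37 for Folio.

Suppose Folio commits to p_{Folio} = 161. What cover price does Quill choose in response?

Quill's profit: π = (p_{Quill} − 36)(331 − 3p_{Quill} + p_{Folio}).
∂π/∂p_{Quill} = 439 − 6p_{Quill} + p_{Folio} = 0 ⇒ p_{Quill} = 439/6 + (1/6)p_{Folio}.
At p_{Folio} = 161: p_{Quill} = 439/6 + (1/6)·161 = 100.

100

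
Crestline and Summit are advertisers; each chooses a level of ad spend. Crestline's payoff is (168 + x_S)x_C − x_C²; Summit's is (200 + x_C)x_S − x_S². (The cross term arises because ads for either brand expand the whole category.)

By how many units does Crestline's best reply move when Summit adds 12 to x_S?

Expanding Crestline's payoff: 168x_C + x_Sx_C − x_C².
∂π/∂x_C = 168 + x_S − 2x_C = 0, so x_C = 84 + 0.5x_S.
The reaction-function slope is 0.5, so a 12-unit rise in x_S moves x_C by 0.5 × 12 = 6. Crestline's best response rises — the actions are strategic complements.

6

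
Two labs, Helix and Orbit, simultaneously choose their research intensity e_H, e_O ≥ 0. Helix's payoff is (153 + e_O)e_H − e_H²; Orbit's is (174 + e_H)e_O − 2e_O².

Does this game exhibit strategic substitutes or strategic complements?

strategic complements

Expanding Helix's payoff: 153e_H + e_Oe_H − e_H².
∂π/∂e_H = 153 + e_O − 2e_H = 0, so e_H = 76.5 + 0.5e_O.
The best-response slope de_H/de_O = 0.5 > 0: the reaction function is upward-sloping, so the choices are strategic complements.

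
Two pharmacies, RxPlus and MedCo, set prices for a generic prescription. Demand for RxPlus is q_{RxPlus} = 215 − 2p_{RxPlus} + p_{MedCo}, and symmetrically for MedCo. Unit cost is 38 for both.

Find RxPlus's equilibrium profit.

RxPlus's profit: π = (p_{RxPlus} − 38)(215 − 2p_{RxPlus} + p_{MedCo}).
∂π/∂p_{RxPlus} = 291 − 4p_{RxPlus} + p_{MedCo} = 0 ⇒ p_{RxPlus} = 72.75 + 0.25p_{MedCo}.
The game is symmetric, so in equilibrium p_{MedCo} = p_{RxPlus}: the reaction function gives 0.75p_{RxPlus} = 72.75, hence p_{RxPlus} = 97.
q_{RxPlus} = 215 − 2·97 + 97 = 118.
Profit = (97 − 38)·118 = 6962.

6962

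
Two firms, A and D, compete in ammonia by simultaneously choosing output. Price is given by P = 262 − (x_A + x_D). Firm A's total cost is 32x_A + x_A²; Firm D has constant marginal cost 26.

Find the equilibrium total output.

Firm A's profit: π = x_A(262 − (x_A + x_D)) − 32x_A − x_A².
∂π/∂x_A = 230 − 4x_A − x_D = 0, so x_A = 57.5 − 0.25x_D.
For D: ∂π/∂x_D = 236 − 2x_D − x_A = 0 ⇒ x_D = 118 − 0.5x_A.
Plugging x_D into A's best response: x_A = 57.5 − 0.25(118 − 0.5x_A) ⇒ 0.875x_A = 28, so x_A = 32.
Then x_D = 118 − 0.5·32 = 102.
Total output: 32 + 102 = 134.

134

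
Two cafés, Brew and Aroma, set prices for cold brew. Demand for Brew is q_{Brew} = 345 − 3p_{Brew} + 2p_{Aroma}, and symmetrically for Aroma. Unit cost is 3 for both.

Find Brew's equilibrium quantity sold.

Brew's profit: π = (p_{Brew} − 3)(345 − 3p_{Brew} + 2p_{Aroma}).
∂π/∂p_{Brew} = 354 − 6p_{Brew} + 2p_{Aroma} = 0 ⇒ p_{Brew} = 59 + (1/3)p_{Aroma}.
By symmetry p_{Aroma} = p_{Brew}; substituting into the reaction function, (2/3)p_{Brew} = 59 and p_{Brew} = 88.5.
q_{Brew} = 345 − 3·88.5 + 2·88.5 = 256.5.

256.5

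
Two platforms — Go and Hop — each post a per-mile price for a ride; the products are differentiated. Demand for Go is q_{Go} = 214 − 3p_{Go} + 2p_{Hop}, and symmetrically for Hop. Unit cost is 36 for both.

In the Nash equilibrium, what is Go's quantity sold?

133.5

Go's profit: π = (p_{Go} − 36)(214 − 3p_{Go} + 2p_{Hop}).
∂π/∂p_{Go} = 322 − 6p_{Go} + 2p_{Hop} = 0 ⇒ p_{Go} = 161/3 + (1/3)p_{Hop}.
The game is symmetric, so in equilibrium p_{Hop} = p_{Go}: the reaction function gives (2/3)p_{Go} = 161/3, hence p_{Go} = 80.5.
q_{Go} = 214 − 3·80.5 + 2·80.5 = 133.5.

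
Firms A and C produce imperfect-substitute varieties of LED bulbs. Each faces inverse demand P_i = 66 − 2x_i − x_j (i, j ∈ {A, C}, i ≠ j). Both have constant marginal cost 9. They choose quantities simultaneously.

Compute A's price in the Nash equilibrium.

Firm A's profit: π = x_A(66 − 2x_A − x_C) − 9x_A.
∂π/∂x_A = 57 − 4x_A − x_C = 0 ⇒ x_A = 14.25 − 0.25x_C.
By symmetry x_C = x_A; substituting into the reaction function, 1.25x_A = 14.25 and x_A = 11.4.
P_A = 66 − 2·11.4 − 11.4 = 31.8.

31.8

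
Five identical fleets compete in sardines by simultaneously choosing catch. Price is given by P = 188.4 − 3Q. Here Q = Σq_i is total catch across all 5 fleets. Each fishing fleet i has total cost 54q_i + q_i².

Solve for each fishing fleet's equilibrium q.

6.72

A representative fishing fleet's profit is π_i = q_i(188.4 − 3Q) − 54q_i − q_i², with Q = q_i + Σ_{j≠i} q_j.
First-order condition: 134.4 − 8q_i − 3Σ_{j≠i} q_j = 0.
Imposing symmetry (q_j = q for all j) turns Σ_{j≠i} q_j into 4q, so 134.4 = 20q and q = 6.72.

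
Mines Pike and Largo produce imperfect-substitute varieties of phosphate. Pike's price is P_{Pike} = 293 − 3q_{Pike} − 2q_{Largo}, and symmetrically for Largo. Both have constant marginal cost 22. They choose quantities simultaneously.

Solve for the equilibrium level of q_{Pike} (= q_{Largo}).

Mine Pike's profit: π = q_{Pike}(293 − 3q_{Pike} − 2q_{Largo}) − 22q_{Pike}.
∂π/∂q_{Pike} = 271 − 6q_{Pike} − 2q_{Largo} = 0 ⇒ q_{Pike} = 271/6 − (1/3)q_{Largo}.
The game is symmetric, so in equilibrium q_{Largo} = q_{Pike}: the reaction function gives (4/3)q_{Pike} = 271/6, hence q_{Pike} = 33.875.

33.875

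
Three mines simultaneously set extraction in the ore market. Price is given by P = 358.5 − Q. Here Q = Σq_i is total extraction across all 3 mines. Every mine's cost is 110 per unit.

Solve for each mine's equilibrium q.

62.125

A representative mine's profit is π_i = q_i(358.5 − Q) − 110q_i, with Q = q_i + Σ_{j≠i} q_j.
First-order condition: 248.5 − 2q_i − Σ_{j≠i} q_j = 0.
In a symmetric equilibrium every mine chooses the same q, so Σ_{j≠i} q_j = 2q. The condition becomes 248.5 − 4q = 0, giving q = 248.5/4 = 62.125.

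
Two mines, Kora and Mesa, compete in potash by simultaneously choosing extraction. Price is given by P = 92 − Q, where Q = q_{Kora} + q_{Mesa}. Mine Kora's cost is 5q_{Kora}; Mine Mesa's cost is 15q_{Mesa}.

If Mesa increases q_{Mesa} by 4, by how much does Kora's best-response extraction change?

-2

Mine Kora's profit: π = q_{Kora}(92 − (q_{Kora} + q_{Mesa})) − 5q_{Kora}.
∂π/∂q_{Kora} = 87 − 2q_{Kora} − q_{Mesa} = 0, so q_{Kora} = 43.5 − 0.5q_{Mesa}.
The reaction-function slope is −0.5, so a 4-unit rise in q_{Mesa} moves q_{Kora} by −0.5 × 4 = −2. Kora's best response falls — the actions are strategic substitutes.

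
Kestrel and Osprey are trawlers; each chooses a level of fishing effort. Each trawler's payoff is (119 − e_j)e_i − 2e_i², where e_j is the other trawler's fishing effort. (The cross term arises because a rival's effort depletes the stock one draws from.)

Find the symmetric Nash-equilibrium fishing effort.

Kestrel's payoff is (119 − e_O)e_K − 2e_K².
∂π/∂e_K = 119 − e_O − 4e_K = 0, so e_K = 29.75 − 0.25e_O.
Setting e_K = e_O in the reaction function: e_K = 29.75 − 0.25e_K, so e_K = 29.75 / 1.25 = 23.8.

23.8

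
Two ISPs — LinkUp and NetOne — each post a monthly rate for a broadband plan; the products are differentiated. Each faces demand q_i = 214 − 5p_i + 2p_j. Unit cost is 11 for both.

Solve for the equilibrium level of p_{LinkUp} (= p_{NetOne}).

LinkUp's profit: π = (p_{LinkUp} − 11)(214 − 5p_{LinkUp} + 2p_{NetOne}).
∂π/∂p_{LinkUp} = 269 − 10p_{LinkUp} + 2p_{NetOne} = 0 ⇒ p_{LinkUp} = 26.9 + 0.2p_{NetOne}.
The game is symmetric, so in equilibrium p_{NetOne} = p_{LinkUp}: the reaction function gives 0.8p_{LinkUp} = 26.9, hence p_{LinkUp} = 33.625.

33.625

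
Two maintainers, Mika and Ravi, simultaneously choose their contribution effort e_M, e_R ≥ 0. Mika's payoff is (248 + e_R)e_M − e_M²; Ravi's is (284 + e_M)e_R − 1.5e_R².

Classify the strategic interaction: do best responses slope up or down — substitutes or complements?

strategic complements

Expanding Mika's payoff: 248e_M + e_Re_M − e_M².
∂π/∂e_M = 248 + e_R − 2e_M = 0, so e_M = 124 + 0.5e_R.
The best-response slope de_M/de_R = 0.5 > 0: the reaction function is upward-sloping, so the choices are strategic complements.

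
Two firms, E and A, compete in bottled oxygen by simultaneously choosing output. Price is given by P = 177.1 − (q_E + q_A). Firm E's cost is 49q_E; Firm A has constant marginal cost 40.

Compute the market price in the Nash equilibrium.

88.7

Firm E's profit: π = q_E(177.1 − (q_E + q_A)) − 49q_E.
∂π/∂q_E = 128.1 − 2q_E − q_A = 0, so q_E = 64.05 − 0.5q_A.
By the same steps for A: q_A = 68.55 − 0.5q_E.
Substituting the second reaction function into the first: q_E = 64.05 − 0.5(68.55 − 0.5q_E), which gives 0.75q_E = 29.775 ⇒ q_E = 39.7.
Then q_A = 68.55 − 0.5·39.7 = 48.7.
Equilibrium price: P = 177.1 − 88.4 = 88.7.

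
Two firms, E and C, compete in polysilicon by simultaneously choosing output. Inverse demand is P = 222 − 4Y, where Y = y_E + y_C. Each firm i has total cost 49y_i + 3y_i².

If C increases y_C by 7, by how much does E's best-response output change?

Firm E's profit: π = y_E(222 − 4(y_E + y_C)) − 49y_E − 3y_E².
∂π/∂y_E = 173 − 14y_E − 4y_C = 0, so y_E = 173/14 − (2/7)y_C.
The reaction-function slope is −2/7, so a 7-unit rise in y_C moves y_E by −2/7 × 7 = −2. E's best response falls — the actions are strategic substitutes.

-2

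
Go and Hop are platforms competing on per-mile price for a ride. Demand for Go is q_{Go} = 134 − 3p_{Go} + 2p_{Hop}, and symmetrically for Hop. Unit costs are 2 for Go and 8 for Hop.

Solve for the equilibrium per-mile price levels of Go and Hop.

Go's profit: π = (p_{Go} − 2)(134 − 3p_{Go} + 2p_{Hop}).
∂π/∂p_{Go} = 140 − 6p_{Go} + 2p_{Hop} = 0 ⇒ p_{Go} = 70/3 + (1/3)p_{Hop}.
Similarly p_{Hop} = 79/3 + (1/3)p_{Go}.
Plugging p_{Hop} into Go's best response: p_{Go} = 70/3 + (1/3)(79/3 + (1/3)p_{Go}) ⇒ (8/9)p_{Go} = 289/9, so p_{Go} = 36.125.
Then p_{Hop} = 79/3 + (1/3)·36.125 = 38.375.

36.125, 38.375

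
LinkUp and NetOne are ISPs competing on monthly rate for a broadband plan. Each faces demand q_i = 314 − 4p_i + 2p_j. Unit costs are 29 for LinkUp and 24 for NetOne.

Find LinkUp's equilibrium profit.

7056

LinkUp's profit: π = (p_{LinkUp} − 29)(314 − 4p_{LinkUp} + 2p_{NetOne}).
∂π/∂p_{LinkUp} = 430 − 8p_{LinkUp} + 2p_{NetOne} = 0 ⇒ p_{LinkUp} = 53.75 + 0.25p_{NetOne}.
Similarly p_{NetOne} = 51.25 + 0.25p_{LinkUp}.
Solving the two reaction functions simultaneously: (1 − (0.25)(0.25))p_{LinkUp} = 53.75 + 0.25·51.25, so 0.9375p_{LinkUp} = 66.5625 and p_{LinkUp} = 71.
Then p_{NetOne} = 51.25 + 0.25·71 = 69.
q_{LinkUp} = 314 − 4·71 + 2·69 = 168.
Profit = (71 − 29)·168 = 7056.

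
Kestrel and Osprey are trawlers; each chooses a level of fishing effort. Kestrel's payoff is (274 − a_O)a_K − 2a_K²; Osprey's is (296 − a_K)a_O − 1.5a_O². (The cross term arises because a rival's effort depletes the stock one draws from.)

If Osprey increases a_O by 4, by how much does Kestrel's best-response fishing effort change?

Expanding Kestrel's payoff: 274a_K − a_Oa_K − 2a_K².
∂π/∂a_K = 274 − a_O − 4a_K = 0, so a_K = 68.5 − 0.25a_O.
The reaction-function slope is −0.25, so a 4-unit rise in a_O moves a_K by −0.25 × 4 = −1. Kestrel's best response falls — the actions are strategic substitutes.

-1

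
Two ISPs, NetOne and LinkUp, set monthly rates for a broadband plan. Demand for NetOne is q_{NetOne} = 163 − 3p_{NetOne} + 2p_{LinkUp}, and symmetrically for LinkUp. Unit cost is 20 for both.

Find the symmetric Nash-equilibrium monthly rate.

NetOne's profit: π = (p_{NetOne} − 20)(163 − 3p_{NetOne} + 2p_{LinkUp}).
∂π/∂p_{NetOne} = 223 − 6p_{NetOne} + 2p_{LinkUp} = 0 ⇒ p_{NetOne} = 223/6 + (1/3)p_{LinkUp}.
By symmetry p_{LinkUp} = p_{NetOne}; substituting into the reaction function, (2/3)p_{NetOne} = 223/6 and p_{NetOne} = 55.75.

55.75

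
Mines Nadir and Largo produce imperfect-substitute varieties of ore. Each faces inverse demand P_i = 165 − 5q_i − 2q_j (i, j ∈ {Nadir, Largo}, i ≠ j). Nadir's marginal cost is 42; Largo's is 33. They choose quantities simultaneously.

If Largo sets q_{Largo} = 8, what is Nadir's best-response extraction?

Mine Nadir's profit: π = q_{Nadir}(165 − 5q_{Nadir} − 2q_{Largo}) − 42q_{Nadir}.
∂π/∂q_{Nadir} = 123 − 10q_{Nadir} − 2q_{Largo} = 0 ⇒ q_{Nadir} = 12.3 − 0.2q_{Largo}.
At q_{Largo} = 8: q_{Nadir} = 12.3 − 0.2·8 = 10.7.

10.7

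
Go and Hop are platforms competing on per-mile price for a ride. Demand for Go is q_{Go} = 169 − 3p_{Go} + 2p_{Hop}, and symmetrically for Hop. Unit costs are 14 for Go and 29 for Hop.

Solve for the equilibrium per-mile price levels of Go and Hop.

55.5625, 61.1875

Go's profit: π = (p_{Go} − 14)(169 − 3p_{Go} + 2p_{Hop}).
∂π/∂p_{Go} = 211 − 6p_{Go} + 2p_{Hop} = 0 ⇒ p_{Go} = 211/6 + (1/3)p_{Hop}.
Similarly p_{Hop} = 128/3 + (1/3)p_{Go}.
Solving the two reaction functions simultaneously: (1 − (1/3)(1/3))p_{Go} = 211/6 + (1/3)·(128/3), so (8/9)p_{Go} = 889/18 and p_{Go} = 55.5625.
Then p_{Hop} = 128/3 + (1/3)·55.5625 = 61.1875.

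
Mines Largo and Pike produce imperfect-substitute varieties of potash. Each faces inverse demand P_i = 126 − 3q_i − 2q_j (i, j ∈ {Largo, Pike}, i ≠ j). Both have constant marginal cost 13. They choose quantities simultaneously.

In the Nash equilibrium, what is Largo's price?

Mine Largo's profit: π = q_{Largo}(126 − 3q_{Largo} − 2q_{Pike}) − 13q_{Largo}.
∂π/∂q_{Largo} = 113 − 6q_{Largo} − 2q_{Pike} = 0 ⇒ q_{Largo} = 113/6 − (1/3)q_{Pike}.
Setting q_{Largo} = q_{Pike} in the reaction function: q_{Largo} = 113/6 − (1/3)q_{Largo}, so q_{Largo} = (113/6) / (4/3) = 14.125.
P_{Largo} = 126 − 3·14.125 − 2·14.125 = 55.375.

55.375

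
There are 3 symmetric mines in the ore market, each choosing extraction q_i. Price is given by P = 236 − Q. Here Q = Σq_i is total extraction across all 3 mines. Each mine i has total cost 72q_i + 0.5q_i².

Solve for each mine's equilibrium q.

A representative mine's profit is π_i = q_i(236 − Q) − 72q_i − 0.5q_i², with Q = q_i + Σ_{j≠i} q_j.
First-order condition: 164 − 3q_i − Σ_{j≠i} q_j = 0.
In a symmetric equilibrium every mine chooses the same q, so Σ_{j≠i} q_j = 2q. The condition becomes 164 − 5q = 0, giving q = 164/5 = 32.8.

32.8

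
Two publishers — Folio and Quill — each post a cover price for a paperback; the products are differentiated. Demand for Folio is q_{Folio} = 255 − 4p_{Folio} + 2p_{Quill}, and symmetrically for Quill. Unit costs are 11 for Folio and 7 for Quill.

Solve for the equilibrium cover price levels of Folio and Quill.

Folio's profit: π = (p_{Folio} − 11)(255 − 4p_{Folio} + 2p_{Quill}).
∂π/∂p_{Folio} = 299 − 8p_{Folio} + 2p_{Quill} = 0 ⇒ p_{Folio} = 37.375 + 0.25p_{Quill}.
Similarly p_{Quill} = 35.375 + 0.25p_{Folio}.
Plugging p_{Quill} into Folio's best response: p_{Folio} = 37.375 + 0.25(35.375 + 0.25p_{Folio}) ⇒ 0.9375p_{Folio} = 1479/32, so p_{Folio} = 49.3.
Then p_{Quill} = 35.375 + 0.25·49.3 = 47.7.

49.3, 47.7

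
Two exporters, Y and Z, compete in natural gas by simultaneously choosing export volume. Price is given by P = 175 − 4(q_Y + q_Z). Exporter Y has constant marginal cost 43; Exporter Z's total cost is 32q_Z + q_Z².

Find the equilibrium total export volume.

21.3125

Exporter Y's profit: π = q_Y(175 − 4(q_Y + q_Z)) − 43q_Y.
∂π/∂q_Y = 132 − 8q_Y − 4q_Z = 0, so q_Y = 16.5 − 0.5q_Z.
For Z: ∂π/∂q_Z = 143 − 10q_Z − 4q_Y = 0 ⇒ q_Z = 14.3 − 0.4q_Y.
Substituting the second reaction function into the first: q_Y = 16.5 − 0.5(14.3 − 0.4q_Y), which gives 0.8q_Y = 9.35 ⇒ q_Y = 11.6875.
Then q_Z = 14.3 − 0.4·11.6875 = 9.625.
Total export volume: 11.6875 + 9.625 = 21.3125.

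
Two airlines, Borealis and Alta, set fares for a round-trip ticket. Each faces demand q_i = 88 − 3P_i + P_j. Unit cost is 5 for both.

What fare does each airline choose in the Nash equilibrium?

20.6

Borealis's profit: π = (P_{Borealis} − 5)(88 − 3P_{Borealis} + P_{Alta}).
∂π/∂P_{Borealis} = 103 − 6P_{Borealis} + P_{Alta} = 0 ⇒ P_{Borealis} = 103/6 + (1/6)P_{Alta}.
By symmetry P_{Alta} = P_{Borealis}; substituting into the reaction function, (5/6)P_{Borealis} = 103/6 and P_{Borealis} = 20.6.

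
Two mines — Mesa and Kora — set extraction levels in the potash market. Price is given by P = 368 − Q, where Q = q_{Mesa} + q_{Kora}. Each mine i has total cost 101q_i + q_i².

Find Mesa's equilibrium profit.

5703.12

Mine Mesa's profit: π = q_{Mesa}(368 − (q_{Mesa} + q_{Kora})) − 101q_{Mesa} − q_{Mesa}².
∂π/∂q_{Mesa} = 267 − 4q_{Mesa} − q_{Kora} = 0, so q_{Mesa} = 66.75 − 0.25q_{Kora}.
By symmetry q_{Kora} = q_{Mesa}; substituting into the reaction function, 1.25q_{Mesa} = 66.75 and q_{Mesa} = 53.4.
Price P = 368 − 106.8 = 261.2.
Mesa's profit: (261.2 − 101)·53.4 − (53.4)² = 5703.12.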